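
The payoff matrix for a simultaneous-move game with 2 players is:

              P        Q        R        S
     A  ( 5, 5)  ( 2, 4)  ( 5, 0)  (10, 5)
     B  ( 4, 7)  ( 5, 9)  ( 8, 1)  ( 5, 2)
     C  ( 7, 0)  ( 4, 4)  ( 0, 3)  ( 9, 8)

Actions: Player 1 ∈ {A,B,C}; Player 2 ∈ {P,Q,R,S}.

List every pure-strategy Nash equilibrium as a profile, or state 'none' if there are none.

PSNE = {(A,S), (B,Q)}

(A,P): not NE [P1→C gives 7>5]
(A,Q): not NE [P1→B gives 5>2; P2→S gives 5>4]
(A,R): not NE [P1→B gives 8>5; P2→S gives 5>0]
(A,S): NE
(B,P): not NE [P1→C gives 7>4; P2→Q gives 9>7]
(B,Q): NE
(B,R): not NE [P2→Q gives 9>1]
(B,S): not NE [P1→A gives 10>5; P2→Q gives 9>2]
(C,P): not NE [P2→S gives 8>0]
(C,Q): not NE [P1→B gives 5>4; P2→S gives 8>4]
(C,R): not NE [P1→B gives 8>0; P2→S gives 8>3]
(C,S): not NE [P1→A gives 10>9]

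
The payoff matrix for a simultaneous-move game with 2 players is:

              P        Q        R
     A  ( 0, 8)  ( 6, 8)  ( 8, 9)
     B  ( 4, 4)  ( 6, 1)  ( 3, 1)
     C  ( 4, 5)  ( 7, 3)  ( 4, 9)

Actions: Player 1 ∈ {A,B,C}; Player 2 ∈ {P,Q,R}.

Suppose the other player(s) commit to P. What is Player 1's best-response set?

BR_1 = {B,C}

u_1(A vs P) = 0
u_1(B vs P) = 4
u_1(C vs P) = 4
max payoff 4 at {B,C}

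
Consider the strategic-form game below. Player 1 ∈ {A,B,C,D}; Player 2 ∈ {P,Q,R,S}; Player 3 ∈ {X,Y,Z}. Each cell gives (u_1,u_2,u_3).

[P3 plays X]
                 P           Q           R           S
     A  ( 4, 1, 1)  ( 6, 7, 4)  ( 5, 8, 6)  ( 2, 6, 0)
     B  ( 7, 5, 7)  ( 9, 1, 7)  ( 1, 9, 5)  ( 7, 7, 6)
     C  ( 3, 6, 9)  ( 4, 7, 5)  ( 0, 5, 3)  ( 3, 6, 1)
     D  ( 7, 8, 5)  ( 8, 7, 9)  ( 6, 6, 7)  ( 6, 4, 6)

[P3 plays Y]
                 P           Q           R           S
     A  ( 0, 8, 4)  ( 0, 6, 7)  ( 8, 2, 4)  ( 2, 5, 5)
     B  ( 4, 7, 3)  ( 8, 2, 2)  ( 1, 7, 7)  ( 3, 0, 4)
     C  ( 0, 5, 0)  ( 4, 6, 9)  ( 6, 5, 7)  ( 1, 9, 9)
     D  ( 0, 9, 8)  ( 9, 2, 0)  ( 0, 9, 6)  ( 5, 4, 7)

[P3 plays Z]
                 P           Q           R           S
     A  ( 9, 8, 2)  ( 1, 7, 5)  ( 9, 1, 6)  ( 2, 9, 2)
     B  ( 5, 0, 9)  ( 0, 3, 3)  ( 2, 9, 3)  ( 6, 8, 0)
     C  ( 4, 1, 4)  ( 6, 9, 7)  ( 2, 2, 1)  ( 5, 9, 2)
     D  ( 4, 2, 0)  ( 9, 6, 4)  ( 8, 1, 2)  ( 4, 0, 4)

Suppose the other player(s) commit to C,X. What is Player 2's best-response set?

u_2(P vs C,X) = 6
u_2(Q vs C,X) = 7
u_2(R vs C,X) = 5
u_2(S vs C,X) = 6
max payoff 7 at {Q}

P2 best: {Q}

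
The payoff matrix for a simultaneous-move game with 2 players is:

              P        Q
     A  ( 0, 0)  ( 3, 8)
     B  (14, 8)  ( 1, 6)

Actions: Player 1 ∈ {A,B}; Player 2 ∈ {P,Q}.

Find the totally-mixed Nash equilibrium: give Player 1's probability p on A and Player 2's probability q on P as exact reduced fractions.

P1 indiff ⇒ q·0+(1-q)·3 = q·14+(1-q)·1 ⇒ q(-14) = (1-q)(-2) ⇒ q = 1/8
P2 indiff ⇒ p·0+(1-p)·8 = p·8+(1-p)·6 ⇒ p(-8) = (1-p)(-2) ⇒ p = 1/5

p=1/5, q=1/8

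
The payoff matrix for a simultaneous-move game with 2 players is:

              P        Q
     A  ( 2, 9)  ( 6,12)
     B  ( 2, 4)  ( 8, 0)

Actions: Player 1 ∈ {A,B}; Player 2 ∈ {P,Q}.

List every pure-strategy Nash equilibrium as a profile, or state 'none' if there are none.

PSNE = {(B,P)}

(A,P): not NE [P2→Q gives 12>9]
(A,Q): not NE [P1→B gives 8>6]
(B,P): NE
(B,Q): not NE [P2→P gives 4>0]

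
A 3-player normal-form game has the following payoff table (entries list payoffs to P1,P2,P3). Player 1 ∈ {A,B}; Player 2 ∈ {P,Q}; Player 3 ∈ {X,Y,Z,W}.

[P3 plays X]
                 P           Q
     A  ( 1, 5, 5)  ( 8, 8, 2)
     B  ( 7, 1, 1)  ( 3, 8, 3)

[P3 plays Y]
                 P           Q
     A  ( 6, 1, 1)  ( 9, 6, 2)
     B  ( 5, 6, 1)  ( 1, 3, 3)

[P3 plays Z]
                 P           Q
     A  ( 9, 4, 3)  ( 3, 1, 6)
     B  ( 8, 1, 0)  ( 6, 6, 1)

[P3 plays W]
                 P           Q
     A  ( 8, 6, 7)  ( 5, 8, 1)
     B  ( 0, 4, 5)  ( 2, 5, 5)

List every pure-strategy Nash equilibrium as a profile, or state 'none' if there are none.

(A,P,X): not NE [P1→B gives 7>1; P2→Q gives 8>5; P3→W gives 7>5]
(A,P,Y): not NE [P2→Q gives 6>1; P3→W gives 7>1]
(A,P,Z): not NE [P3→W gives 7>3]
(A,P,W): not NE [P2→Q gives 8>6]
(A,Q,X): not NE [P3→Z gives 6>2]
(A,Q,Y): not NE [P3→Z gives 6>2]
(A,Q,Z): not NE [P1→B gives 6>3; P2→P gives 4>1]
(A,Q,W): not NE [P3→Z gives 6>1]
(B,P,X): not NE [P2→Q gives 8>1; P3→W gives 5>1]
(B,P,Y): not NE [P1→A gives 6>5; P3→W gives 5>1]
(B,P,Z): not NE [P1→A gives 9>8; P2→Q gives 6>1; P3→W gives 5>0]
(B,P,W): not NE [P1→A gives 8>0; P2→Q gives 5>4]
(B,Q,X): not NE [P1→A gives 8>3; P3→W gives 5>3]
(B,Q,Y): not NE [P1→A gives 9>1; P2→P gives 6>3; P3→W gives 5>3]
(B,Q,Z): not NE [P3→W gives 5>1]
(B,Q,W): not NE [P1→A gives 5>2]

No pure NE.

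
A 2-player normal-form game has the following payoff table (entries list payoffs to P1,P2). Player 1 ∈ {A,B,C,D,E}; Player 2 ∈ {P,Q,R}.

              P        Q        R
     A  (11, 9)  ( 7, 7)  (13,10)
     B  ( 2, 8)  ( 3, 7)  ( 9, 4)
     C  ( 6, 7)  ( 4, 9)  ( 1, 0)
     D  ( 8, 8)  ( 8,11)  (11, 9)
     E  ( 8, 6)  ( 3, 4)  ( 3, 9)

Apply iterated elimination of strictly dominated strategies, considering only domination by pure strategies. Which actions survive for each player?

Remaining: P1:{A,D} P2:{Q,R}

P1 drop B (A beats it: P:11>2 Q:7>3 R:13>9)
P1 drop C (A beats it: P:11>6 Q:7>4 R:13>1)
P1 drop E (A beats it: P:11>8 Q:7>3 R:13>3)
P2 drop P (R beats it: A:10>9 D:9>8)
P1→{A,D} P2→{Q,R}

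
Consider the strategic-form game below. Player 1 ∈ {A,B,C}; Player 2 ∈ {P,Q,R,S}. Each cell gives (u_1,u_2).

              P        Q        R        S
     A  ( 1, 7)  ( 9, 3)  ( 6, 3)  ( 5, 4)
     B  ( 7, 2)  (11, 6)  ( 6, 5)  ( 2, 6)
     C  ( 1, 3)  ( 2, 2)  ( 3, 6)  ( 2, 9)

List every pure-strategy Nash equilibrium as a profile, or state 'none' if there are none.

(A,P): not NE [P1→B gives 7>1]
(A,Q): not NE [P1→B gives 11>9; P2→P gives 7>3]
(A,R): not NE [P2→P gives 7>3]
(A,S): not NE [P2→P gives 7>4]
(B,P): not NE [P2→S gives 6>2]
(B,Q): NE
(B,R): not NE [P2→S gives 6>5]
(B,S): not NE [P1→A gives 5>2]
(C,P): not NE [P1→B gives 7>1; P2→S gives 9>3]
(C,Q): not NE [P1→B gives 11>2; P2→S gives 9>2]
(C,R): not NE [P1→B gives 6>3; P2→S gives 9>6]
(C,S): not NE [P1→A gives 5>2]

Nash profiles: (B,Q)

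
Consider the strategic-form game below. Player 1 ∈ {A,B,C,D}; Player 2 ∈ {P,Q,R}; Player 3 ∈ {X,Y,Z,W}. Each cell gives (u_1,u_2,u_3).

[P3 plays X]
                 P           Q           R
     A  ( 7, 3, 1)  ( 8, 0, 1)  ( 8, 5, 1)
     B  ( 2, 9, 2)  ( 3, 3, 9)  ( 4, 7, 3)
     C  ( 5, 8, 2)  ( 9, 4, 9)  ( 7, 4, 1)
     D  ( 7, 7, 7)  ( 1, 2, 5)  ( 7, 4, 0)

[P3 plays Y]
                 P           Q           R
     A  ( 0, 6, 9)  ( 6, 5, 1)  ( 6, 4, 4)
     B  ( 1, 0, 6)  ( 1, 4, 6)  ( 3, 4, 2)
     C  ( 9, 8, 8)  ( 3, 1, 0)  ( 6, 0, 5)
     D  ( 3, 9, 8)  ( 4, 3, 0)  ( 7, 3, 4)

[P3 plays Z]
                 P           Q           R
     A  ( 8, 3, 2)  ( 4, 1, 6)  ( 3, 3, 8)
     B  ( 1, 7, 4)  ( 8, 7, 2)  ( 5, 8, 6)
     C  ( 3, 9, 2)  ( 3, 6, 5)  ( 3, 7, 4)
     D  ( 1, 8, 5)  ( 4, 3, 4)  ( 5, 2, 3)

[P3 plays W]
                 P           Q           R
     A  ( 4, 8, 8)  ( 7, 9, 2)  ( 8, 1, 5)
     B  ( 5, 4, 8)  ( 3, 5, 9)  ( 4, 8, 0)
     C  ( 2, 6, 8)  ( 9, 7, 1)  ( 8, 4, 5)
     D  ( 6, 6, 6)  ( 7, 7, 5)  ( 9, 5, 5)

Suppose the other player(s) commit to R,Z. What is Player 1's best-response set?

BR_1 = {B,D}

u_1(A vs R,Z) = 3
u_1(B vs R,Z) = 5
u_1(C vs R,Z) = 3
u_1(D vs R,Z) = 5
max payoff 5 at {B,D}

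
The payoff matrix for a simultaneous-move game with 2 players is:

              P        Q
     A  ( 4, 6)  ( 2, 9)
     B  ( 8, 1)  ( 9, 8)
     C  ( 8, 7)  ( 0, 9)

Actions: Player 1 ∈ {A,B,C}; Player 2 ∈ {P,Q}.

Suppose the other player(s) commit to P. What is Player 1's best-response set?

BR_1 = {B,C}

u_1(A vs P) = 4
u_1(B vs P) = 8
u_1(C vs P) = 8
max payoff 8 at {B,C}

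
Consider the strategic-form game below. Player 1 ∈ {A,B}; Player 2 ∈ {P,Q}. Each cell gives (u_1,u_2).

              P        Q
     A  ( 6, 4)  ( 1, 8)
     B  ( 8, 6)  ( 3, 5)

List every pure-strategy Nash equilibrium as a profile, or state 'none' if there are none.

(A,P): not NE [P1→B gives 8>6; P2→Q gives 8>4]
(A,Q): not NE [P1→B gives 3>1]
(B,P): NE
(B,Q): not NE [P2→P gives 6>5]

Nash profiles: (B,P)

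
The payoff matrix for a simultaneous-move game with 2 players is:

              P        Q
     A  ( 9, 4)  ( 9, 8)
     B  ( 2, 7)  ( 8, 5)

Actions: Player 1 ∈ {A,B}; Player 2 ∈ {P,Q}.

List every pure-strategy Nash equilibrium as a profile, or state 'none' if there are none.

(A,P): not NE [P2→Q gives 8>4]
(A,Q): NE
(B,P): not NE [P1→A gives 9>2]
(B,Q): not NE [P1→A gives 9>8; P2→P gives 7>5]

NE set: (A,Q)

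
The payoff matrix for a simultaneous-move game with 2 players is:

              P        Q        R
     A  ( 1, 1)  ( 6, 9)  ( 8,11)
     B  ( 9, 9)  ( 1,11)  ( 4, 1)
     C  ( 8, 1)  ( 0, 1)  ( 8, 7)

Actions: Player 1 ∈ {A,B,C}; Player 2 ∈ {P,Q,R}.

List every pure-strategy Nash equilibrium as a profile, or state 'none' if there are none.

(A,P): not NE [P1→B gives 9>1; P2→R gives 11>1]
(A,Q): not NE [P2→R gives 11>9]
(A,R): NE
(B,P): not NE [P2→Q gives 11>9]
(B,Q): not NE [P1→A gives 6>1]
(B,R): not NE [P1→C gives 8>4; P2→Q gives 11>1]
(C,P): not NE [P1→B gives 9>8; P2→R gives 7>1]
(C,Q): not NE [P1→A gives 6>0; P2→R gives 7>1]
(C,R): NE

NE set: (A,R), (C,R)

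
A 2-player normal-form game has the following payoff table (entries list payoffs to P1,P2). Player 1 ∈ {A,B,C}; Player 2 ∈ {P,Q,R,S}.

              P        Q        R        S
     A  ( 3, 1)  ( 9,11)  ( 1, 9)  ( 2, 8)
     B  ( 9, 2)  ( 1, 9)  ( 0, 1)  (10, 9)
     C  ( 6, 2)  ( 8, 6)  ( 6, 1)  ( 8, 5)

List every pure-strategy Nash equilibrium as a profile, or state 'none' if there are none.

NE set: (A,Q), (B,S)

(A,P): not NE [P1→B gives 9>3; P2→Q gives 11>1]
(A,Q): NE
(A,R): not NE [P1→C gives 6>1; P2→Q gives 11>9]
(A,S): not NE [P1→B gives 10>2; P2→Q gives 11>8]
(B,P): not NE [P2→S gives 9>2]
(B,Q): not NE [P1→A gives 9>1]
(B,R): not NE [P1→C gives 6>0; P2→S gives 9>1]
(B,S): NE
(C,P): not NE [P1→B gives 9>6; P2→Q gives 6>2]
(C,Q): not NE [P1→A gives 9>8]
(C,R): not NE [P2→Q gives 6>1]
(C,S): not NE [P1→B gives 10>8; P2→Q gives 6>5]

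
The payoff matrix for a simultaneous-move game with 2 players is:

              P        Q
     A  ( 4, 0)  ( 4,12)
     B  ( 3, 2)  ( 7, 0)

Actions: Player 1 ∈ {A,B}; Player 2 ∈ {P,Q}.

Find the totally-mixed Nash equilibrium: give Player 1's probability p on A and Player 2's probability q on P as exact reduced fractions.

P1 indiff ⇒ q·4+(1-q)·4 = q·3+(1-q)·7 ⇒ q(1) = (1-q)(3) ⇒ q = 3/4
P2 indiff ⇒ p·0+(1-p)·2 = p·12+(1-p)·0 ⇒ p(-12) = (1-p)(-2) ⇒ p = 1/7

(p,q) = (1/7, 3/4)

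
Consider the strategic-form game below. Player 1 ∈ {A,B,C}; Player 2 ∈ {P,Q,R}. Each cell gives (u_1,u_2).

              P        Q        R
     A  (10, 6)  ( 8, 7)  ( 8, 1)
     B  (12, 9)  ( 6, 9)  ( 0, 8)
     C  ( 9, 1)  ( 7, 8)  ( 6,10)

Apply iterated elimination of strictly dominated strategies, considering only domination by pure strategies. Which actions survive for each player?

P1 drop C (A beats it: P:10>9 Q:8>7 R:8>6)
P2 drop R (P beats it: A:6>1 B:9>8)
P1→{A,B} P2→{P,Q}

Survivors P1:{A,B} P2:{P,Q}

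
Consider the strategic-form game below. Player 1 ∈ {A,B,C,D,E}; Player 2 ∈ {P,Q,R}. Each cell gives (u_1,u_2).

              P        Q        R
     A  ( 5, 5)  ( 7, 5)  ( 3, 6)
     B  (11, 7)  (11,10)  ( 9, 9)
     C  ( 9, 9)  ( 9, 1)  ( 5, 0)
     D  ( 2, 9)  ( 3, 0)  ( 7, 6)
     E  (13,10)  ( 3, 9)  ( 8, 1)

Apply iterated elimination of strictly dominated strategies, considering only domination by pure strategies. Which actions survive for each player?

P1 drop A (B beats it: P:11>5 Q:11>7 R:9>3)
P1 drop C (B beats it: P:11>9 Q:11>9 R:9>5)
P1 drop D (B beats it: P:11>2 Q:11>3 R:9>7)
P2 drop R (Q beats it: B:10>9 E:9>1)
P1→{B,E} P2→{P,Q}

Remaining: P1:{B,E} P2:{P,Q}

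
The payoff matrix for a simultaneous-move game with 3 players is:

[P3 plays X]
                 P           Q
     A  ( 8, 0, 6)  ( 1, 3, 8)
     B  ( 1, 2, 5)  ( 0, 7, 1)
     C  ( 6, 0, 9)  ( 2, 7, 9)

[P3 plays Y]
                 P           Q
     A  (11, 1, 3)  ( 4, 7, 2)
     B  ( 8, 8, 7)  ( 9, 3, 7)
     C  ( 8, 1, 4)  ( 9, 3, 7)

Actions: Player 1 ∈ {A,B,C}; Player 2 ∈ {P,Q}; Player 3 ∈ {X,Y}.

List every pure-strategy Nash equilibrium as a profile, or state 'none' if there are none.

PSNE = {(C,Q,X)}

(A,P,X): not NE [P2→Q gives 3>0]
(A,P,Y): not NE [P2→Q gives 7>1; P3→X gives 6>3]
(A,Q,X): not NE [P1→C gives 2>1]
(A,Q,Y): not NE [P1→C gives 9>4; P3→X gives 8>2]
(B,P,X): not NE [P1→A gives 8>1; P2→Q gives 7>2; P3→Y gives 7>5]
(B,P,Y): not NE [P1→A gives 11>8]
(B,Q,X): not NE [P1→C gives 2>0; P3→Y gives 7>1]
(B,Q,Y): not NE [P2→P gives 8>3]
(C,P,X): not NE [P1→A gives 8>6; P2→Q gives 7>0]
(C,P,Y): not NE [P1→A gives 11>8; P2→Q gives 3>1; P3→X gives 9>4]
(C,Q,X): NE
(C,Q,Y): not NE [P3→X gives 9>7]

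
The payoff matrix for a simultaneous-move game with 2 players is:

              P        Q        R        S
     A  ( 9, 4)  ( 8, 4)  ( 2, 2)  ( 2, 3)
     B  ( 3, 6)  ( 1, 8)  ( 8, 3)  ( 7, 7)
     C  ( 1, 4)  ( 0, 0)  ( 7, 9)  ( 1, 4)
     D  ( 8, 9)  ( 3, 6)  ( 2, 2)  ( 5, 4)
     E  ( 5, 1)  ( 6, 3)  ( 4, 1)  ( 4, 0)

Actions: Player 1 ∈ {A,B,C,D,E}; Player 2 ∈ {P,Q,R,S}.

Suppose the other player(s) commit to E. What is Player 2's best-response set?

argmax u_2 = {Q}

u_2(P vs E) = 1
u_2(Q vs E) = 3
u_2(R vs E) = 1
u_2(S vs E) = 0
max payoff 3 at {Q}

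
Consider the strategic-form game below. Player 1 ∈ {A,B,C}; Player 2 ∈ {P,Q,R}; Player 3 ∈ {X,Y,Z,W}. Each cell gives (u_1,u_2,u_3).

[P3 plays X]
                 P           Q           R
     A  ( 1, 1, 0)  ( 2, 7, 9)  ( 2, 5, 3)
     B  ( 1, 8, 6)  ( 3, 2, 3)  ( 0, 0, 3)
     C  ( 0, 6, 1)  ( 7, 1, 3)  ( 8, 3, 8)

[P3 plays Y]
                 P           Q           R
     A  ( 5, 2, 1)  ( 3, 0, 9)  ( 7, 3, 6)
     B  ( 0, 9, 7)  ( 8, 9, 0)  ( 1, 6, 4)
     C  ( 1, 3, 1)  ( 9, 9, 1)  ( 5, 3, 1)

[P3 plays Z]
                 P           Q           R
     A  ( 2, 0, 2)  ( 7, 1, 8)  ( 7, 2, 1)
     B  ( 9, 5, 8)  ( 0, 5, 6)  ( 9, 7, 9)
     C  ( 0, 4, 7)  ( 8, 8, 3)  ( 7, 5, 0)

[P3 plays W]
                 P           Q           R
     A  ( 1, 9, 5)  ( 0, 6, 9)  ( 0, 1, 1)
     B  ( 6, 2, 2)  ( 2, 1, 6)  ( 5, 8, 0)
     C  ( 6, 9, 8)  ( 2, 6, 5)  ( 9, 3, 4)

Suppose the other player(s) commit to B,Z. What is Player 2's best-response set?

BR_2 = {R}

u_2(P vs B,Z) = 5
u_2(Q vs B,Z) = 5
u_2(R vs B,Z) = 7
max payoff 7 at {R}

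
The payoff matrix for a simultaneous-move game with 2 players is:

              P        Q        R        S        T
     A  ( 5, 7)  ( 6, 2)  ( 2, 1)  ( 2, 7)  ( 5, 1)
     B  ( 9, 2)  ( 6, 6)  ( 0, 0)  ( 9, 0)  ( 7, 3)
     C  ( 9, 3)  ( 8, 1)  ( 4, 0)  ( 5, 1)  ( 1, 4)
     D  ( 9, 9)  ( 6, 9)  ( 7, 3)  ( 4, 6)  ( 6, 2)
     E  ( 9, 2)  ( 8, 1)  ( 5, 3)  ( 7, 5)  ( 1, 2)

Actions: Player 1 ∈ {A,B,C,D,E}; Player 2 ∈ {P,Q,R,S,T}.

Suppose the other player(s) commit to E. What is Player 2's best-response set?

P2 best: {S}

u_2(P vs E) = 2
u_2(Q vs E) = 1
u_2(R vs E) = 3
u_2(S vs E) = 5
u_2(T vs E) = 2
max payoff 5 at {S}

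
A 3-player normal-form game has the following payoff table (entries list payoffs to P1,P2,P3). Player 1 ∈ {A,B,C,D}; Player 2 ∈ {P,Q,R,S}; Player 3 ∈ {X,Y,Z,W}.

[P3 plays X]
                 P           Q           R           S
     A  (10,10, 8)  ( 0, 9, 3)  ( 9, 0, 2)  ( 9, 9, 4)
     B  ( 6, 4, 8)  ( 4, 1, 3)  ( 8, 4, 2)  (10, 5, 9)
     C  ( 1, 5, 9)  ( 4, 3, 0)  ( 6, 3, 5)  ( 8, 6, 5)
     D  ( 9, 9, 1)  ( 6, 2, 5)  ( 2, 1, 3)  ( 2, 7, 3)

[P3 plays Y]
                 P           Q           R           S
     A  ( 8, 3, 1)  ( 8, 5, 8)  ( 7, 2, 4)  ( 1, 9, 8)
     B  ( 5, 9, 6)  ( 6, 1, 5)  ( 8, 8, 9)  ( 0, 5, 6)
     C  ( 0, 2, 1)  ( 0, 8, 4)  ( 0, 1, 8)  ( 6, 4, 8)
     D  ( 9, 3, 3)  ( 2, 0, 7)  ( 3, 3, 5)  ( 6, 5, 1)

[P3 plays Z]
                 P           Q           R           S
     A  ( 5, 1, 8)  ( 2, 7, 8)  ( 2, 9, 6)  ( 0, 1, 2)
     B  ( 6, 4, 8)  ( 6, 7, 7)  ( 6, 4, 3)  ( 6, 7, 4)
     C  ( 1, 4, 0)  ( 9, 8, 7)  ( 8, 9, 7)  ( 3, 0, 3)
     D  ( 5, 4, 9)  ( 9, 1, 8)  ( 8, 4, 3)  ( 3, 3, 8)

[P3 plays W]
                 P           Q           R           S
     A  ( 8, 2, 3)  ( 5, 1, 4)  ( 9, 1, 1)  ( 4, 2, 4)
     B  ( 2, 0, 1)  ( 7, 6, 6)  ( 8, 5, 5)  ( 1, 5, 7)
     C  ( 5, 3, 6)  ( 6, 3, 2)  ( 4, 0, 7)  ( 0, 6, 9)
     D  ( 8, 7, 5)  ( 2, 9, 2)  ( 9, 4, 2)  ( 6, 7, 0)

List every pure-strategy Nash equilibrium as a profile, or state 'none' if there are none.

(A,P,X): NE
(A,P,Y): not NE [P1→D gives 9>8; P2→S gives 9>3; P3→Z gives 8>1]
(A,P,Z): not NE [P1→B gives 6>5; P2→R gives 9>1]
(A,P,W): not NE [P3→Z gives 8>3]
(A,Q,X): not NE [P1→D gives 6>0; P2→P gives 10>9; P3→Z gives 8>3]
(A,Q,Y): not NE [P2→S gives 9>5]
(A,Q,Z): not NE [P1→D gives 9>2; P2→R gives 9>7]
(A,Q,W): not NE [P1→B gives 7>5; P2→S gives 2>1; P3→Z gives 8>4]
(A,R,X): not NE [P2→P gives 10>0; P3→Z gives 6>2]
(A,R,Y): not NE [P1→B gives 8>7; P2→S gives 9>2; P3→Z gives 6>4]
(A,R,Z): not NE [P1→D gives 8>2]
(A,R,W): not NE [P2→S gives 2>1; P3→Z gives 6>1]
(A,S,X): not NE [P1→B gives 10>9; P2→P gives 10>9; P3→Y gives 8>4]
(A,S,Y): not NE [P1→D gives 6>1]
(A,S,Z): not NE [P1→B gives 6>0; P2→R gives 9>1; P3→Y gives 8>2]
(A,S,W): not NE [P1→D gives 6>4; P3→Y gives 8>4]
(B,P,X): not NE [P1→A gives 10>6; P2→S gives 5>4]
(B,P,Y): not NE [P1→D gives 9>5; P3→Z gives 8>6]
(B,P,Z): not NE [P2→S gives 7>4]
(B,P,W): not NE [P1→D gives 8>2; P2→Q gives 6>0; P3→Z gives 8>1]
(B,Q,X): not NE [P1→D gives 6>4; P2→S gives 5>1; P3→Z gives 7>3]
(B,Q,Y): not NE [P1→A gives 8>6; P2→P gives 9>1; P3→Z gives 7>5]
(B,Q,Z): not NE [P1→D gives 9>6]
(B,Q,W): not NE [P3→Z gives 7>6]
(B,R,X): not NE [P1→A gives 9>8; P2→S gives 5>4; P3→Y gives 9>2]
(B,R,Y): not NE [P2→P gives 9>8]
(B,R,Z): not NE [P1→D gives 8>6; P2→S gives 7>4; P3→Y gives 9>3]
(B,R,W): not NE [P1→D gives 9>8; P2→Q gives 6>5; P3→Y gives 9>5]
(B,S,X): NE
(B,S,Y): not NE [P1→D gives 6>0; P2→P gives 9>5; P3→X gives 9>6]
(B,S,Z): not NE [P3→X gives 9>4]
(B,S,W): not NE [P1→D gives 6>1; P2→Q gives 6>5; P3→X gives 9>7]
(C,P,X): not NE [P1→A gives 10>1; P2→S gives 6>5]
(C,P,Y): not NE [P1→D gives 9>0; P2→Q gives 8>2; P3→X gives 9>1]
(C,P,Z): not NE [P1→B gives 6>1; P2→R gives 9>4; P3→X gives 9>0]
(C,P,W): not NE [P1→D gives 8>5; P2→S gives 6>3; P3→X gives 9>6]
(C,Q,X): not NE [P1→D gives 6>4; P2→S gives 6>3; P3→Z gives 7>0]
(C,Q,Y): not NE [P1→A gives 8>0; P3→Z gives 7>4]
(C,Q,Z): not NE [P2→R gives 9>8]
(C,Q,W): not NE [P1→B gives 7>6; P2→S gives 6>3; P3→Z gives 7>2]
(C,R,X): not NE [P1→A gives 9>6; P2→S gives 6>3; P3→Y gives 8>5]
(C,R,Y): not NE [P1→B gives 8>0; P2→Q gives 8>1]
(C,R,Z): not NE [P3→Y gives 8>7]
(C,R,W): not NE [P1→D gives 9>4; P2→S gives 6>0; P3→Y gives 8>7]
(C,S,X): not NE [P1→B gives 10>8; P3→W gives 9>5]
(C,S,Y): not NE [P2→Q gives 8>4; P3→W gives 9>8]
(C,S,Z): not NE [P1→B gives 6>3; P2→R gives 9>0; P3→W gives 9>3]
(C,S,W): not NE [P1→D gives 6>0]
(D,P,X): not NE [P1→A gives 10>9; P3→Z gives 9>1]
(D,P,Y): not NE [P2→S gives 5>3; P3→Z gives 9>3]
(D,P,Z): not NE [P1→B gives 6>5]
(D,P,W): not NE [P2→Q gives 9>7; P3→Z gives 9>5]
(D,Q,X): not NE [P2→P gives 9>2; P3→Z gives 8>5]
(D,Q,Y): not NE [P1→A gives 8>2; P2→S gives 5>0; P3→Z gives 8>7]
(D,Q,Z): not NE [P2→R gives 4>1]
(D,Q,W): not NE [P1→B gives 7>2; P3→Z gives 8>2]
(D,R,X): not NE [P1→A gives 9>2; P2→P gives 9>1; P3→Y gives 5>3]
(D,R,Y): not NE [P1→B gives 8>3; P2→S gives 5>3]
(D,R,Z): not NE [P3→Y gives 5>3]
(D,R,W): not NE [P2→Q gives 9>4; P3→Y gives 5>2]
(D,S,X): not NE [P1→B gives 10>2; P2→P gives 9>7; P3→Z gives 8>3]
(D,S,Y): not NE [P3→Z gives 8>1]
(D,S,Z): not NE [P1→B gives 6>3; P2→R gives 4>3]
(D,S,W): not NE [P2→Q gives 9>7; P3→Z gives 8>0]

PSNE = {(A,P,X), (B,S,X)}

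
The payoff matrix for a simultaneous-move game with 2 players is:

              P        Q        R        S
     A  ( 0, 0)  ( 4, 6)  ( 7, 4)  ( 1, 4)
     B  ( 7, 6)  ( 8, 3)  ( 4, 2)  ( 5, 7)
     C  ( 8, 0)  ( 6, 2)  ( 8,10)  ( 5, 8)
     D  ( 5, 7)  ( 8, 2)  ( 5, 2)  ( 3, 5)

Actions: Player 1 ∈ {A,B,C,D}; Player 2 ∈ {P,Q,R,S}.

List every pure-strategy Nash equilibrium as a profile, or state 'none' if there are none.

(A,P): not NE [P1→C gives 8>0; P2→Q gives 6>0]
(A,Q): not NE [P1→D gives 8>4]
(A,R): not NE [P1→C gives 8>7; P2→Q gives 6>4]
(A,S): not NE [P1→C gives 5>1; P2→Q gives 6>4]
(B,P): not NE [P1→C gives 8>7; P2→S gives 7>6]
(B,Q): not NE [P2→S gives 7>3]
(B,R): not NE [P1→C gives 8>4; P2→S gives 7>2]
(B,S): NE
(C,P): not NE [P2→R gives 10>0]
(C,Q): not NE [P1→D gives 8>6; P2→R gives 10>2]
(C,R): NE
(C,S): not NE [P2→R gives 10>8]
(D,P): not NE [P1→C gives 8>5]
(D,Q): not NE [P2→P gives 7>2]
(D,R): not NE [P1→C gives 8>5; P2→P gives 7>2]
(D,S): not NE [P1→C gives 5>3; P2→P gives 7>5]

NE set: (B,S), (C,R)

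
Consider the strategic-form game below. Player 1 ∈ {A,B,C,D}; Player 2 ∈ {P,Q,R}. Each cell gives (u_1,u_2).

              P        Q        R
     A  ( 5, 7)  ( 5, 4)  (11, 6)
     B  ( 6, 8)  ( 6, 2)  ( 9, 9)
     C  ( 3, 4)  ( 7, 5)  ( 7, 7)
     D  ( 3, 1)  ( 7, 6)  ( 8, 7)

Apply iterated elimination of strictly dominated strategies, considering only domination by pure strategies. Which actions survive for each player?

Survivors P1:{A,B} P2:{P,R}

P2 drop Q (R beats it: A:6>4 B:9>2 C:7>5 D:7>6)
P1 drop C (A beats it: P:5>3 R:11>7)
P1 drop D (A beats it: P:5>3 R:11>8)
P1→{A,B} P2→{P,R}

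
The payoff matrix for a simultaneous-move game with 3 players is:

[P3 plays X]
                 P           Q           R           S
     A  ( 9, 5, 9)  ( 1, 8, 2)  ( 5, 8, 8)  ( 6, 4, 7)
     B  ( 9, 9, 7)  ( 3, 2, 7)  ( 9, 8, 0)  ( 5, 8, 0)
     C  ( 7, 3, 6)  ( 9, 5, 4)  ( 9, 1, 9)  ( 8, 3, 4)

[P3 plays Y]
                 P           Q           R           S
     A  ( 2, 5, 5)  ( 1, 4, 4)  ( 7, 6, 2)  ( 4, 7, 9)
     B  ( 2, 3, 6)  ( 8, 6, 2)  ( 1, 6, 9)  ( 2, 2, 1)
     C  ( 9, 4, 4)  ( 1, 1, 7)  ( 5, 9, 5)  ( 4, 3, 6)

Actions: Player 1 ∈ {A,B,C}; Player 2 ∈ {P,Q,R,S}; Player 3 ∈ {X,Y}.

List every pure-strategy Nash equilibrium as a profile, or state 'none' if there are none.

Nash profiles: (A,S,Y), (B,P,X)

(A,P,X): not NE [P2→R gives 8>5]
(A,P,Y): not NE [P1→C gives 9>2; P2→S gives 7>5; P3→X gives 9>5]
(A,Q,X): not NE [P1→C gives 9>1; P3→Y gives 4>2]
(A,Q,Y): not NE [P1→B gives 8>1; P2→S gives 7>4]
(A,R,X): not NE [P1→C gives 9>5]
(A,R,Y): not NE [P2→S gives 7>6; P3→X gives 8>2]
(A,S,X): not NE [P1→C gives 8>6; P2→R gives 8>4; P3→Y gives 9>7]
(A,S,Y): NE
(B,P,X): NE
(B,P,Y): not NE [P1→C gives 9>2; P2→R gives 6>3; P3→X gives 7>6]
(B,Q,X): not NE [P1→C gives 9>3; P2→P gives 9>2]
(B,Q,Y): not NE [P3→X gives 7>2]
(B,R,X): not NE [P2→P gives 9>8; P3→Y gives 9>0]
(B,R,Y): not NE [P1→A gives 7>1]
(B,S,X): not NE [P1→C gives 8>5; P2→P gives 9>8; P3→Y gives 1>0]
(B,S,Y): not NE [P1→C gives 4>2; P2→R gives 6>2]
(C,P,X): not NE [P1→B gives 9>7; P2→Q gives 5>3]
(C,P,Y): not NE [P2→R gives 9>4; P3→X gives 6>4]
(C,Q,X): not NE [P3→Y gives 7>4]
(C,Q,Y): not NE [P1→B gives 8>1; P2→R gives 9>1]
(C,R,X): not NE [P2→Q gives 5>1]
(C,R,Y): not NE [P1→A gives 7>5; P3→X gives 9>5]
(C,S,X): not NE [P2→Q gives 5>3; P3→Y gives 6>4]
(C,S,Y): not NE [P2→R gives 9>3]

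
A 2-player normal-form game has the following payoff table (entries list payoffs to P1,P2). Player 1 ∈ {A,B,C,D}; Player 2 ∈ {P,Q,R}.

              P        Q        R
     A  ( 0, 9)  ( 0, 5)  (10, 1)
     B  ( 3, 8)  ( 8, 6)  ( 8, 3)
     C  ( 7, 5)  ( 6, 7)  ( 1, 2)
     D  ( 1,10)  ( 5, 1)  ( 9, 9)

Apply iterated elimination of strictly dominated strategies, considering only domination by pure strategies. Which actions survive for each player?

Remaining: P1:{B,C} P2:{P,Q}

P2 drop R (P beats it: A:9>1 B:8>3 C:5>2 D:10>9)
P1 drop A (B beats it: P:3>0 Q:8>0)
P1 drop D (B beats it: P:3>1 Q:8>5)
P1→{B,C} P2→{P,Q}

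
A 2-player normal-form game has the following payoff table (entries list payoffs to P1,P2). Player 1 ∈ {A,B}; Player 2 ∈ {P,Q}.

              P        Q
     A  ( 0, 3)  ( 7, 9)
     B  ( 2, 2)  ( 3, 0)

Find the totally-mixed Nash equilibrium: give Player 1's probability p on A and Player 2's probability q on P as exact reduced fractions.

P1 indiff ⇒ q·0+(1-q)·7 = q·2+(1-q)·3 ⇒ q(-2) = (1-q)(-4) ⇒ q = 2/3
P2 indiff ⇒ p·3+(1-p)·2 = p·9+(1-p)·0 ⇒ p(-6) = (1-p)(-2) ⇒ p = 1/4

P1 mixes 1/4 on A; P2 mixes 2/3 on P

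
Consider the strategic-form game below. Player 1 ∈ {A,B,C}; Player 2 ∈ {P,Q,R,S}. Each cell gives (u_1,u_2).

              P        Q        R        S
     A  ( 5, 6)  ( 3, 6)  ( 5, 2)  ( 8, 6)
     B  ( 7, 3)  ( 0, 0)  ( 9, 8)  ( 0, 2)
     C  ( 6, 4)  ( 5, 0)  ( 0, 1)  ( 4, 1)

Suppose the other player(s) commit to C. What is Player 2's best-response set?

argmax u_2 = {P}

u_2(P vs C) = 4
u_2(Q vs C) = 0
u_2(R vs C) = 1
u_2(S vs C) = 1
max payoff 4 at {P}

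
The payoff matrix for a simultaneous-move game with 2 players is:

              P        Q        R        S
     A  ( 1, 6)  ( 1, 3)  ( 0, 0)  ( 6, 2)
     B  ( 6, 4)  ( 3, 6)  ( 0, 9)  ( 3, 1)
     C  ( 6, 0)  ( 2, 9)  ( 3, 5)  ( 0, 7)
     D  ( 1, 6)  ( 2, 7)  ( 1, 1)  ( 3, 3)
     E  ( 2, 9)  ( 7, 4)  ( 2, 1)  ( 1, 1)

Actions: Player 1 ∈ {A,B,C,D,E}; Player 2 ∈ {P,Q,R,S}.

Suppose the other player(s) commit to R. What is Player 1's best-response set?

argmax u_1 = {C}

u_1(A vs R) = 0
u_1(B vs R) = 0
u_1(C vs R) = 3
u_1(D vs R) = 1
u_1(E vs R) = 2
max payoff 3 at {C}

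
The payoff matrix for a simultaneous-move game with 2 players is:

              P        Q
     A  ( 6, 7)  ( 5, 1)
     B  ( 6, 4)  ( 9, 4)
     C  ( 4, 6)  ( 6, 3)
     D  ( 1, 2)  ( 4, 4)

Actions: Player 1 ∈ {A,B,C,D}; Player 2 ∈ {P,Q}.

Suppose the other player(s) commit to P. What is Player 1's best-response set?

u_1(A vs P) = 6
u_1(B vs P) = 6
u_1(C vs P) = 4
u_1(D vs P) = 1
max payoff 6 at {A,B}

argmax u_1 = {A,B}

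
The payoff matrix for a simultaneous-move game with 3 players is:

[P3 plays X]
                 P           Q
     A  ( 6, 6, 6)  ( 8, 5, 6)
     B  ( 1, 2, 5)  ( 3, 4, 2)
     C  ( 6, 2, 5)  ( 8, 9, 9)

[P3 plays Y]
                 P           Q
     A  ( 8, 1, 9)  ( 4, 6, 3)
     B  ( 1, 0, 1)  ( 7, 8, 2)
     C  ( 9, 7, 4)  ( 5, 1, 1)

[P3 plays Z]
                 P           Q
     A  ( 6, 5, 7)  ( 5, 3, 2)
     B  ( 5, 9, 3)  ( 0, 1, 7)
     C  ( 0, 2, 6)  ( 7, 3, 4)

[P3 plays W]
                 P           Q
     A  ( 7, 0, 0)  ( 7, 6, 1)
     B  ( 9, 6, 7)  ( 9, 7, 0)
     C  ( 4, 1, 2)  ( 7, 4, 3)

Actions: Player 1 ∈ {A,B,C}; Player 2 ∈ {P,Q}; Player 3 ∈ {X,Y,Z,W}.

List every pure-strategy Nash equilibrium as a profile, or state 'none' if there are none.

(A,P,X): not NE [P3→Y gives 9>6]
(A,P,Y): not NE [P1→C gives 9>8; P2→Q gives 6>1]
(A,P,Z): not NE [P3→Y gives 9>7]
(A,P,W): not NE [P1→B gives 9>7; P2→Q gives 6>0; P3→Y gives 9>0]
(A,Q,X): not NE [P2→P gives 6>5]
(A,Q,Y): not NE [P1→B gives 7>4; P3→X gives 6>3]
(A,Q,Z): not NE [P1→C gives 7>5; P2→P gives 5>3; P3→X gives 6>2]
(A,Q,W): not NE [P1→B gives 9>7; P3→X gives 6>1]
(B,P,X): not NE [P1→C gives 6>1; P2→Q gives 4>2; P3→W gives 7>5]
(B,P,Y): not NE [P1→C gives 9>1; P2→Q gives 8>0; P3→W gives 7>1]
(B,P,Z): not NE [P1→A gives 6>5; P3→W gives 7>3]
(B,P,W): not NE [P2→Q gives 7>6]
(B,Q,X): not NE [P1→C gives 8>3; P3→Z gives 7>2]
(B,Q,Y): not NE [P3→Z gives 7>2]
(B,Q,Z): not NE [P1→C gives 7>0; P2→P gives 9>1]
(B,Q,W): not NE [P3→Z gives 7>0]
(C,P,X): not NE [P2→Q gives 9>2; P3→Z gives 6>5]
(C,P,Y): not NE [P3→Z gives 6>4]
(C,P,Z): not NE [P1→A gives 6>0; P2→Q gives 3>2]
(C,P,W): not NE [P1→B gives 9>4; P2→Q gives 4>1; P3→Z gives 6>2]
(C,Q,X): NE
(C,Q,Y): not NE [P1→B gives 7>5; P2→P gives 7>1; P3→X gives 9>1]
(C,Q,Z): not NE [P3→X gives 9>4]
(C,Q,W): not NE [P1→B gives 9>7; P3→X gives 9>3]

PSNE = {(C,Q,X)}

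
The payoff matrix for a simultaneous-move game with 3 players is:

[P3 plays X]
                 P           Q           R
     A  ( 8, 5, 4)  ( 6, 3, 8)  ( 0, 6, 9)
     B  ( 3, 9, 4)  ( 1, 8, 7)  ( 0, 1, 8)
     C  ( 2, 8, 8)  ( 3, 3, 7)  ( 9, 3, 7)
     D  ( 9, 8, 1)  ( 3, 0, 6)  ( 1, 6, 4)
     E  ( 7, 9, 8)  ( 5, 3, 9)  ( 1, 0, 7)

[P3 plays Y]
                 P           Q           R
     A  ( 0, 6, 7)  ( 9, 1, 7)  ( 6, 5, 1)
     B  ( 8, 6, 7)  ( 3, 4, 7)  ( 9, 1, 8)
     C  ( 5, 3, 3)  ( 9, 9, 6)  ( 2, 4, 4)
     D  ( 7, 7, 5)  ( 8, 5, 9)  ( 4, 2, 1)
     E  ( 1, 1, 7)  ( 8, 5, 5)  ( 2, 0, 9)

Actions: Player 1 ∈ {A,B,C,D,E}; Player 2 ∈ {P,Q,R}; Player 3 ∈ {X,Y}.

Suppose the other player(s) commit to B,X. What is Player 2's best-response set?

P2 best: {P}

u_2(P vs B,X) = 9
u_2(Q vs B,X) = 8
u_2(R vs B,X) = 1
max payoff 9 at {P}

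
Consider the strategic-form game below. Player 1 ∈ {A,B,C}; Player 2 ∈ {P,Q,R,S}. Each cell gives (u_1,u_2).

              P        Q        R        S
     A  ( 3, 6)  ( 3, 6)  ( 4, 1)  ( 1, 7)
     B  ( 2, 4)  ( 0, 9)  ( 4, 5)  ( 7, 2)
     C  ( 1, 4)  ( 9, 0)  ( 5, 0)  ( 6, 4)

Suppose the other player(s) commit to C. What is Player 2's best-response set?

BR_2 = {P,S}

u_2(P vs C) = 4
u_2(Q vs C) = 0
u_2(R vs C) = 0
u_2(S vs C) = 4
max payoff 4 at {P,S}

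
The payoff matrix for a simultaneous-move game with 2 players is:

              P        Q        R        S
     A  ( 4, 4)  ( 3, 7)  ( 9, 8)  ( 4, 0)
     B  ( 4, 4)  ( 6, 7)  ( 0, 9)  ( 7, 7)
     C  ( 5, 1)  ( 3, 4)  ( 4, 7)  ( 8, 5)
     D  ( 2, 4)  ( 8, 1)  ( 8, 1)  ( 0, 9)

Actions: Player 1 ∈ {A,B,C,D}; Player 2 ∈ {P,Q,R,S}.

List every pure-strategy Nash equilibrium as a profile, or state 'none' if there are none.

(A,P): not NE [P1→C gives 5>4; P2→R gives 8>4]
(A,Q): not NE [P1→D gives 8>3; P2→R gives 8>7]
(A,R): NE
(A,S): not NE [P1→C gives 8>4; P2→R gives 8>0]
(B,P): not NE [P1→C gives 5>4; P2→R gives 9>4]
(B,Q): not NE [P1→D gives 8>6; P2→R gives 9>7]
(B,R): not NE [P1→A gives 9>0]
(B,S): not NE [P1→C gives 8>7; P2→R gives 9>7]
(C,P): not NE [P2→R gives 7>1]
(C,Q): not NE [P1→D gives 8>3; P2→R gives 7>4]
(C,R): not NE [P1→A gives 9>4]
(C,S): not NE [P2→R gives 7>5]
(D,P): not NE [P1→C gives 5>2; P2→S gives 9>4]
(D,Q): not NE [P2→S gives 9>1]
(D,R): not NE [P1→A gives 9>8; P2→S gives 9>1]
(D,S): not NE [P1→C gives 8>0]

Nash profiles: (A,R)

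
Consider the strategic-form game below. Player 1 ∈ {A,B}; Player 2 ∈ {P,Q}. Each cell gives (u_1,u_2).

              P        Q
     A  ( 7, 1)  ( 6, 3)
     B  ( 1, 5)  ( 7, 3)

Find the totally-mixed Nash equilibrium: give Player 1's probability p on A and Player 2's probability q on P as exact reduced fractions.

P1 indiff ⇒ q·7+(1-q)·6 = q·1+(1-q)·7 ⇒ q(6) = (1-q)(1) ⇒ q = 1/7
P2 indiff ⇒ p·1+(1-p)·5 = p·3+(1-p)·3 ⇒ p(-2) = (1-p)(-2) ⇒ p = 1/2

(p,q) = (1/2, 1/7)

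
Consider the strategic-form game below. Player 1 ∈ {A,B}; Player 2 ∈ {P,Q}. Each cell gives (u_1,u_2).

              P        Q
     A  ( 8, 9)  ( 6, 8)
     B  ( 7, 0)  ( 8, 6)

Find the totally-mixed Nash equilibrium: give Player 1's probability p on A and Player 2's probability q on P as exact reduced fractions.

P1 mixes 6/7 on A; P2 mixes 2/3 on P

P1 indiff ⇒ q·8+(1-q)·6 = q·7+(1-q)·8 ⇒ q(1) = (1-q)(2) ⇒ q = 2/3
P2 indiff ⇒ p·9+(1-p)·0 = p·8+(1-p)·6 ⇒ p(1) = (1-p)(6) ⇒ p = 6/7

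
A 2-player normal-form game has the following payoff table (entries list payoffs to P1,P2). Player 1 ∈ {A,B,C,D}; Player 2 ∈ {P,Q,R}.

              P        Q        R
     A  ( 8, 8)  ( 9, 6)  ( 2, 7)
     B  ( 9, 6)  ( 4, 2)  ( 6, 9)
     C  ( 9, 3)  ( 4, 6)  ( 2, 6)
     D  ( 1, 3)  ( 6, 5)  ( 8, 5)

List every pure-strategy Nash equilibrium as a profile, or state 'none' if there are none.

PSNE = {(D,R)}

(A,P): not NE [P1→C gives 9>8]
(A,Q): not NE [P2→P gives 8>6]
(A,R): not NE [P1→D gives 8>2; P2→P gives 8>7]
(B,P): not NE [P2→R gives 9>6]
(B,Q): not NE [P1→A gives 9>4; P2→R gives 9>2]
(B,R): not NE [P1→D gives 8>6]
(C,P): not NE [P2→R gives 6>3]
(C,Q): not NE [P1→A gives 9>4]
(C,R): not NE [P1→D gives 8>2]
(D,P): not NE [P1→C gives 9>1; P2→R gives 5>3]
(D,Q): not NE [P1→A gives 9>6]
(D,R): NE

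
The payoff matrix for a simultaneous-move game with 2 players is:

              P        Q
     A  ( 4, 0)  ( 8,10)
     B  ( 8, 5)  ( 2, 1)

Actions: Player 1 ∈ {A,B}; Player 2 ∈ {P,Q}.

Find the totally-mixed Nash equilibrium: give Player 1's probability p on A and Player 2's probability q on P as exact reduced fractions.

(p,q) = (2/7, 3/5)

P1 indiff ⇒ q·4+(1-q)·8 = q·8+(1-q)·2 ⇒ q(-4) = (1-q)(-6) ⇒ q = 3/5
P2 indiff ⇒ p·0+(1-p)·5 = p·10+(1-p)·1 ⇒ p(-10) = (1-p)(-4) ⇒ p = 2/7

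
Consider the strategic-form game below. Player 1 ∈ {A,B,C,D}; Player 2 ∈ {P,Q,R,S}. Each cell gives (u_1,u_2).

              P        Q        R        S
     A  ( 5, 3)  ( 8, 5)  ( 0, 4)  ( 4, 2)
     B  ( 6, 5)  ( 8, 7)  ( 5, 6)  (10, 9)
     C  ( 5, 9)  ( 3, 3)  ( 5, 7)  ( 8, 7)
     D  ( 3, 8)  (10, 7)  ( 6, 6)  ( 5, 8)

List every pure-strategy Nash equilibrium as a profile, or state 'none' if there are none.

Nash profiles: (B,S)

(A,P): not NE [P1→B gives 6>5; P2→Q gives 5>3]
(A,Q): not NE [P1→D gives 10>8]
(A,R): not NE [P1→D gives 6>0; P2→Q gives 5>4]
(A,S): not NE [P1→B gives 10>4; P2→Q gives 5>2]
(B,P): not NE [P2→S gives 9>5]
(B,Q): not NE [P1→D gives 10>8; P2→S gives 9>7]
(B,R): not NE [P1→D gives 6>5; P2→S gives 9>6]
(B,S): NE
(C,P): not NE [P1→B gives 6>5]
(C,Q): not NE [P1→D gives 10>3; P2→P gives 9>3]
(C,R): not NE [P1→D gives 6>5; P2→P gives 9>7]
(C,S): not NE [P1→B gives 10>8; P2→P gives 9>7]
(D,P): not NE [P1→B gives 6>3]
(D,Q): not NE [P2→S gives 8>7]
(D,R): not NE [P2→S gives 8>6]
(D,S): not NE [P1→B gives 10>5]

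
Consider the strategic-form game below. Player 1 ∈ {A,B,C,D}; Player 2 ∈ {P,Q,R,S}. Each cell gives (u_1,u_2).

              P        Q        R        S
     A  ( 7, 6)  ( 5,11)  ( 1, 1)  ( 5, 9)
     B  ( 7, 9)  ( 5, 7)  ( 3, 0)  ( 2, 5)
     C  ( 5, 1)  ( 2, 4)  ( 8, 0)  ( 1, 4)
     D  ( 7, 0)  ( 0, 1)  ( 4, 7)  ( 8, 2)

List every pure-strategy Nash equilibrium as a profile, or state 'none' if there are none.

(A,P): not NE [P2→Q gives 11>6]
(A,Q): NE
(A,R): not NE [P1→C gives 8>1; P2→Q gives 11>1]
(A,S): not NE [P1→D gives 8>5; P2→Q gives 11>9]
(B,P): NE
(B,Q): not NE [P2→P gives 9>7]
(B,R): not NE [P1→C gives 8>3; P2→P gives 9>0]
(B,S): not NE [P1→D gives 8>2; P2→P gives 9>5]
(C,P): not NE [P1→D gives 7>5; P2→S gives 4>1]
(C,Q): not NE [P1→B gives 5>2]
(C,R): not NE [P2→S gives 4>0]
(C,S): not NE [P1→D gives 8>1]
(D,P): not NE [P2→R gives 7>0]
(D,Q): not NE [P1→B gives 5>0; P2→R gives 7>1]
(D,R): not NE [P1→C gives 8>4]
(D,S): not NE [P2→R gives 7>2]

Nash profiles: (A,Q), (B,P)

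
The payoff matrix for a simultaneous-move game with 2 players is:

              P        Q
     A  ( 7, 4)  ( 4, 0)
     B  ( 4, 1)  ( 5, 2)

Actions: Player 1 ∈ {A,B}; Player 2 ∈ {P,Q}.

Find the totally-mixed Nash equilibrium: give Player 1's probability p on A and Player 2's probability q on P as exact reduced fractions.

P1 indiff ⇒ q·7+(1-q)·4 = q·4+(1-q)·5 ⇒ q(3) = (1-q)(1) ⇒ q = 1/4
P2 indiff ⇒ p·4+(1-p)·1 = p·0+(1-p)·2 ⇒ p(4) = (1-p)(1) ⇒ p = 1/5

P1 mixes 1/5 on A; P2 mixes 1/4 on P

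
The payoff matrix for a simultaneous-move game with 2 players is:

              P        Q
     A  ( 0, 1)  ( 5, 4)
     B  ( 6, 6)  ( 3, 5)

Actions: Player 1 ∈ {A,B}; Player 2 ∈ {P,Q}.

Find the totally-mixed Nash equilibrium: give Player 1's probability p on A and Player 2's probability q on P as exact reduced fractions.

P1 indiff ⇒ q·0+(1-q)·5 = q·6+(1-q)·3 ⇒ q(-6) = (1-q)(-2) ⇒ q = 1/4
P2 indiff ⇒ p·1+(1-p)·6 = p·4+(1-p)·5 ⇒ p(-3) = (1-p)(-1) ⇒ p = 1/4

(p,q) = (1/4, 1/4)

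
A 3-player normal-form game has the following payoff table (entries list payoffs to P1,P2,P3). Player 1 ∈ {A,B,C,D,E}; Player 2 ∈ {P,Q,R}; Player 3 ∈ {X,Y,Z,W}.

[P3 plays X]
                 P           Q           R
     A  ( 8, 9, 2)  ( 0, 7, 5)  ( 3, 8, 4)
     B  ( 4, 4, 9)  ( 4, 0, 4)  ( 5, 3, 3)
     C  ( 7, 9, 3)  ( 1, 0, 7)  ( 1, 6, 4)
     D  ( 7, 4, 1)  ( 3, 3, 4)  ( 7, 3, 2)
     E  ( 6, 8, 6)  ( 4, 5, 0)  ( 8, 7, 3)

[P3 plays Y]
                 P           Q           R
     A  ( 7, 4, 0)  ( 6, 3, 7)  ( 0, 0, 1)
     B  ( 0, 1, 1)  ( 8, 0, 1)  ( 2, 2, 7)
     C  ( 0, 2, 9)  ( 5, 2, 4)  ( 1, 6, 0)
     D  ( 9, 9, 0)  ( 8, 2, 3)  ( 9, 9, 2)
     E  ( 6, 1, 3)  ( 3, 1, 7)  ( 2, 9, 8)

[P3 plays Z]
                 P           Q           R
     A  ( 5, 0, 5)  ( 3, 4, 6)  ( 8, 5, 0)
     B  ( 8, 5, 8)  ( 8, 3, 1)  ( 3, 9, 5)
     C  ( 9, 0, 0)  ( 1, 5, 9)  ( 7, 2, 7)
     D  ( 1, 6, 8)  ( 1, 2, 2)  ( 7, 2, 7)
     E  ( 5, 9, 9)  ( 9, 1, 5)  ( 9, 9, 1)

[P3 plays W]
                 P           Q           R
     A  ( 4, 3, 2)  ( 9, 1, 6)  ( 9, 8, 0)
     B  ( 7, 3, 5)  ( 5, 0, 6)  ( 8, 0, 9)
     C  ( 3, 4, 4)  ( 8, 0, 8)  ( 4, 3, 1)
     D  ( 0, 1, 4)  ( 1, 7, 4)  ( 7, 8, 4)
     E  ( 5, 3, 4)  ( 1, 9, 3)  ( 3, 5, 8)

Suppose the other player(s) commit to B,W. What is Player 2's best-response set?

P2 best: {P}

u_2(P vs B,W) = 3
u_2(Q vs B,W) = 0
u_2(R vs B,W) = 0
max payoff 3 at {P}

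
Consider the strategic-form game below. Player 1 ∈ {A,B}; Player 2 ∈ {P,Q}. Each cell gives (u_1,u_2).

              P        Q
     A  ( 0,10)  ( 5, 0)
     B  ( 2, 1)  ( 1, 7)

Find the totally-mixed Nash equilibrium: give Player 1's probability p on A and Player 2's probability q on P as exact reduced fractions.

P1 indiff ⇒ q·0+(1-q)·5 = q·2+(1-q)·1 ⇒ q(-2) = (1-q)(-4) ⇒ q = 2/3
P2 indiff ⇒ p·10+(1-p)·1 = p·0+(1-p)·7 ⇒ p(10) = (1-p)(6) ⇒ p = 3/8

p=3/8, q=2/3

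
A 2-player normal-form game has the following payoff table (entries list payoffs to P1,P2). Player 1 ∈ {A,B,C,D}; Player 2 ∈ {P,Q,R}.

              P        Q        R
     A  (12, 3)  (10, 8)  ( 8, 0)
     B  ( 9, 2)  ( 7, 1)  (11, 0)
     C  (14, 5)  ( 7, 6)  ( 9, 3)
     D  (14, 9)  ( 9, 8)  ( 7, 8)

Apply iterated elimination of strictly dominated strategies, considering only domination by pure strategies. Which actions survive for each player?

P2 drop R (P beats it: A:3>0 B:2>0 C:5>3 D:9>8)
P1 drop B (A beats it: P:12>9 Q:10>7)
P1→{A,C,D} P2→{P,Q}

Survivors P1:{A,C,D} P2:{P,Q}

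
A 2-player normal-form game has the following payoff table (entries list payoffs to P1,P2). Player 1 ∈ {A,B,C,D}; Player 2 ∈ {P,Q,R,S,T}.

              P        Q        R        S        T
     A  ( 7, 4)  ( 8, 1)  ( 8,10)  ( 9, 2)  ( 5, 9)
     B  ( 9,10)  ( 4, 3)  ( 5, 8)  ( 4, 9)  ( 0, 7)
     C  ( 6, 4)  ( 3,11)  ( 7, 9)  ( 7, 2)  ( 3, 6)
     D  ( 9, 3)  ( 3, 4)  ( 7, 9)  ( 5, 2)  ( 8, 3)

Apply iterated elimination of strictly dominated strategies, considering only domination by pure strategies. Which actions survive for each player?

Remaining: P1:{A,B,D} P2:{P,R}

P1 drop C (A beats it: P:7>6 Q:8>3 R:8>7 S:9>7 T:5>3)
P2 drop Q (R beats it: A:10>1 B:8>3 D:9>4)
P2 drop S (P beats it: A:4>2 B:10>9 D:3>2)
P2 drop T (R beats it: A:10>9 B:8>7 D:9>3)
P1→{A,B,D} P2→{P,R}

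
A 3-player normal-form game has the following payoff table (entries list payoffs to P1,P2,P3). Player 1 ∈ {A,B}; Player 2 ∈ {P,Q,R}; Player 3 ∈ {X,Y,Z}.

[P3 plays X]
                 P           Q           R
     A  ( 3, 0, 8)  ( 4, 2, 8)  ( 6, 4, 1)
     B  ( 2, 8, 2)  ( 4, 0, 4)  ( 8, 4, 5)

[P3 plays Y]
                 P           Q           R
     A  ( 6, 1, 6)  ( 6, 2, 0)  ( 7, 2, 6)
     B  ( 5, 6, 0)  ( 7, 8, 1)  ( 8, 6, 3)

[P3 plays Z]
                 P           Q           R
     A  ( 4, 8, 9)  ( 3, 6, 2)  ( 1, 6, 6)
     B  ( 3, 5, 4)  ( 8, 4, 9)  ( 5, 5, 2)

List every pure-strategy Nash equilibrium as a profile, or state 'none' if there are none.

(A,P,X): not NE [P2→R gives 4>0; P3→Z gives 9>8]
(A,P,Y): not NE [P2→R gives 2>1; P3→Z gives 9>6]
(A,P,Z): NE
(A,Q,X): not NE [P2→R gives 4>2]
(A,Q,Y): not NE [P1→B gives 7>6; P3→X gives 8>0]
(A,Q,Z): not NE [P1→B gives 8>3; P2→P gives 8>6; P3→X gives 8>2]
(A,R,X): not NE [P1→B gives 8>6; P3→Z gives 6>1]
(A,R,Y): not NE [P1→B gives 8>7]
(A,R,Z): not NE [P1→B gives 5>1; P2→P gives 8>6]
(B,P,X): not NE [P1→A gives 3>2; P3→Z gives 4>2]
(B,P,Y): not NE [P1→A gives 6>5; P2→Q gives 8>6; P3→Z gives 4>0]
(B,P,Z): not NE [P1→A gives 4>3]
(B,Q,X): not NE [P2→P gives 8>0; P3→Z gives 9>4]
(B,Q,Y): not NE [P3→Z gives 9>1]
(B,Q,Z): not NE [P2→R gives 5>4]
(B,R,X): not NE [P2→P gives 8>4]
(B,R,Y): not NE [P2→Q gives 8>6; P3→X gives 5>3]
(B,R,Z): not NE [P3→X gives 5>2]

PSNE = {(A,P,Z)}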